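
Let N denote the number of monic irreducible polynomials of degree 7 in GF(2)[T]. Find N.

x^(2^7) − x is the product of all monic irreducibles of degree dividing 7; Möbius inversion gives N = (1/7) Σ μ(7/d)·2^d.
Divisors of 7: 1, 7; μ(7/d) for each: -1, 1.
Σ = − 2^1 + 2^7 = 126.
N = 126/7 = 18.

18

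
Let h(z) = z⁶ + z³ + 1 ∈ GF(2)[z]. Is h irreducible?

Yes

Check for roots in GF(2): h(0) = 1; h(1) = 1.
No roots, so no linear factors.
Monic irreducibles of degree 2 over GF(2): z² + z + 1.
None of them divide h (all give nonzero remainder).
Monic irreducibles of degree 3 over GF(2): z³ + z + 1, z³ + z² + 1.
None of them divide h (all give nonzero remainder).
No irreducible factor of degree ≤ 3 exists, so h is irreducible over GF(2).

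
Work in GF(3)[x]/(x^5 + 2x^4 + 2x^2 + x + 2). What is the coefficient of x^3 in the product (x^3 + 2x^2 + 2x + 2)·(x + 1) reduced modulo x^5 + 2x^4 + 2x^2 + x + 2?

0

Multiply in GF(3)[x]: (x^3 + 2x^2 + 2x + 2)·(x + 1) = x^4 + x^2 + x + 2.
Reduced: x^4 + x^2 + x + 2.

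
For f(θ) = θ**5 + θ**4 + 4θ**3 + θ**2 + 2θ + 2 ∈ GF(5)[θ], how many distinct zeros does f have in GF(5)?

1

Evaluate at each of the 5 elements of GF(5):
f(0) = 2; f(1) = 1; f(2) = 0 → root; f(3) = 4; f(4) = 2.
Roots: {2}.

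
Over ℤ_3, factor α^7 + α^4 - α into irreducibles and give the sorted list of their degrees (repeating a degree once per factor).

1, 2, 2, 2

Write h(α) = α^7 + α^4 - α.
Roots in ℤ_3: h(0) = 0 → root; h(1) = 1; h(2) = 1.
Linear factors from roots: (α).
Complete factorization: h(α) = (α)·(α^2 + α - 1)^3.
Factor degrees with multiplicity: 1 + 2 + 2 + 2 = 7.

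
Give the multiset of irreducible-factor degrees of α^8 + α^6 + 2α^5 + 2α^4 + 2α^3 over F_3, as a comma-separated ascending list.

Write g(α) = α^8 + α^6 + 2α^5 + 2α^4 + 2α^3.
Roots in F_3: g(0) = 0 → root; g(1) = 2; g(2) = 0 → root.
Linear factors from roots: (α), (α + 1).
Complete factorization: g(α) = (α + 1)^2·(α)^3·(α^3 + α^2 + α + 2).
Factor degrees with multiplicity: 1 + 1 + 1 + 1 + 1 + 3 = 8.

1, 1, 1, 1, 1, 3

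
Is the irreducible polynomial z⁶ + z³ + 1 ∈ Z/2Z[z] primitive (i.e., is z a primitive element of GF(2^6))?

No

Write f(z) = z⁶ + z³ + 1.
|GF(2^6)^×| = 2^6 − 1 = 63. Prime factorization: 63 = 3^2·7.
f is primitive ⇔ z has order 63 in GF(2)[z]/(f), i.e. z^(63/q) ≠ 1 for each prime q | 63.
z^(21) mod f = z³.
z^(9) mod f = 1
Since z^(9) = 1, the order of z divides 9 < 63; not primitive.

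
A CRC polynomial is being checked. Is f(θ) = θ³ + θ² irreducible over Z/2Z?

Check for roots in Z/2Z: f(0) = 0 → root; f(1) = 0 → root.
f(0) = 0, so (θ) divides f(θ); f is reducible.

No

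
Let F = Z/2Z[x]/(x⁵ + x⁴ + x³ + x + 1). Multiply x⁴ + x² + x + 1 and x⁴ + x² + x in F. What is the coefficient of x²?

Multiply in Z/2Z[x]: (x⁴ + x² + x + 1)·(x⁴ + x² + x) = x⁸ + x.
Reduce using x⁵ ≡ x⁴ + x³ + x + 1 (mod x⁵ + x⁴ + x³ + x + 1).
Reduced: x³ + x² + 1.

1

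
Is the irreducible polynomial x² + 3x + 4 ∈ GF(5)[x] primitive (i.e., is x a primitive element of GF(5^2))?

No

Write f(x) = x² + 3x + 4.
|GF(5^2)^×| = 5^2 − 1 = 24. Prime factorization: 24 = 2^3·3.
f is primitive ⇔ x has order 24 in GF(5)[x]/(f), i.e. x^(24/q) ≠ 1 for each prime q | 24.
x^(12) mod f = 1
x^(8) mod f = 3x + 4.
Since x^(12) = 1, the order of x divides 12 < 24; not primitive.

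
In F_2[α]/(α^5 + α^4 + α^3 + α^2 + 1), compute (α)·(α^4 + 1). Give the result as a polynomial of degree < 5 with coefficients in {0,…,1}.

Multiply in F_2[α]: (α)·(α^4 + 1) = α^5 + α.
Reduce using α^5 ≡ α^4 + α^3 + α^2 + 1 (mod α^5 + α^4 + α^3 + α^2 + 1).
Reduced: α^4 + α^3 + α^2 + α + 1.

α^4 + α^3 + α^2 + α + 1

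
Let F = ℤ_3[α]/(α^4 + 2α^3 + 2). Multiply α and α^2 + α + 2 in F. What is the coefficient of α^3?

Multiply in ℤ_3[α]: (α)·(α^2 + α + 2) = α^3 + α^2 + 2α.
Reduced: α^3 + α^2 + 2α.

1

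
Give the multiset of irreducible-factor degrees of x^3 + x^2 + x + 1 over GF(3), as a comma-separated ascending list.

1, 2

Write f(x) = x^3 + x^2 + x + 1.
Roots in GF(3): f(0) = 1; f(1) = 1; f(2) = 0 → root.
Linear factors from roots: (x + 1).
Complete factorization: f(x) = (x + 1)·(x^2 + 1).
Factor degrees with multiplicity: 1 + 2 = 3.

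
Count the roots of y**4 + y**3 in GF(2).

2

Write f(y) = y**4 + y**3.
Evaluate at each of the 2 elements of GF(2):
f(0) = 0 → root; f(1) = 0 → root.
Roots: {0, 1}.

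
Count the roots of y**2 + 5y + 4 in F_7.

Write P(y) = y**2 + 5y + 4.
Evaluate at each of the 7 elements of F_7:
P(0) = 4; P(1) = 3; P(2) = 4; P(3) = 0 → root; P(4) = 5; P(5) = 5; P(6) = 0 → root.
Roots: {3, 6}.

2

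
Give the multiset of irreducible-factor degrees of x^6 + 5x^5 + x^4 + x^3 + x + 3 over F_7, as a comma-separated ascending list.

1, 1, 4

Write f(x) = x^6 + 5x^5 + x^4 + x^3 + x + 3.
Linear factors from roots: (x + 4).
Complete factorization: f(x) = (x + 4)^2·(x^4 + 4x^3 + 2x^2 + 5x + 5).
Factor degrees with multiplicity: 1 + 1 + 4 = 6.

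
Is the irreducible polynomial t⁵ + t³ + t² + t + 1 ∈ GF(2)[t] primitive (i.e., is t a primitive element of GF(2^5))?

Yes

Write f(t) = t⁵ + t³ + t² + t + 1.
|GF(2^5)^×| = 2^5 − 1 = 31. Prime factorization: 31 = 31.
f is primitive ⇔ t has order 31 in GF(2)[t]/(f), i.e. t^(31/q) ≠ 1 for each prime q | 31.
t^(1) mod f = t.
None equal 1, so t has full order 31; f is primitive.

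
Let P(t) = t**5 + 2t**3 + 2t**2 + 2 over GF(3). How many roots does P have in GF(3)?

Evaluate at each of the 3 elements of GF(3):
P(0) = 2; P(1) = 1; P(2) = 1.
No element is a root.

0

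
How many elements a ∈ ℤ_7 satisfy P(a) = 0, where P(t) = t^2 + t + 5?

2

Evaluate at each of the 7 elements of ℤ_7:
P(0) = 5; P(1) = 0 → root; P(2) = 4; P(3) = 3; P(4) = 4; P(5) = 0 → root; P(6) = 5.
Roots: {1, 5}.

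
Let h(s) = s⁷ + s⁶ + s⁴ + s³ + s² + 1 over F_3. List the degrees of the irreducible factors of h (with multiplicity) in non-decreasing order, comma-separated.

Roots in F_3: h(0) = 1; h(1) = 0 → root; h(2) = 2.
Linear factors from roots: (s + 2).
Complete factorization: h(s) = (s + 2)·(s² + s + 2)·(s² + 2s + 2)^2.
Factor degrees with multiplicity: 1 + 2 + 2 + 2 = 7.

1, 2, 2, 2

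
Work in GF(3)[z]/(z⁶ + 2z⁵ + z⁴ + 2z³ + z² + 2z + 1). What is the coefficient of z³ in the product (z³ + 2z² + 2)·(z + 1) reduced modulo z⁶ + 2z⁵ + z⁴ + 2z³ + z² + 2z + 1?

Multiply in GF(3)[z]: (z³ + 2z² + 2)·(z + 1) = z⁴ + 2z² + 2z + 2.
Reduced: z⁴ + 2z² + 2z + 2.

0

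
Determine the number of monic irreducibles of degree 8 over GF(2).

30

By the necklace-counting formula, N_2(8) = (1/8) Σ_{d|8} μ(8/d)·2^d.
Divisors of 8: 1, 2, 4, 8; μ(8/d) for each: 0, 0, -1, 1.
Σ = − 2^4 + 2^8 = 240.
N = 240/8 = 30.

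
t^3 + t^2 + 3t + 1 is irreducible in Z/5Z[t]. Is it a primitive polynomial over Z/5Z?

No

Write f(t) = t^3 + t^2 + 3t + 1.
|GF(5^3)^×| = 5^3 − 1 = 124. Prime factorization: 124 = 2^2·31.
f is primitive ⇔ t has order 124 in GF(5)[t]/(f), i.e. t^(124/q) ≠ 1 for each prime q | 124.
t^(62) mod f = 1
t^(4) mod f = 3t^2 + 2t + 1.
Since t^(62) = 1, the order of t divides 62 < 124; not primitive.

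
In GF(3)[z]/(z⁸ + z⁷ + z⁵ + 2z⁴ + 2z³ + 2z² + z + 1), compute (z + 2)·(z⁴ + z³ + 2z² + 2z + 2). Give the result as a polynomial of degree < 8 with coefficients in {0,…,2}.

Multiply in GF(3)[z]: (z + 2)·(z⁴ + z³ + 2z² + 2z + 2) = z⁵ + z³ + 1.
Reduced: z⁵ + z³ + 1.

z^5 + z^3 + 1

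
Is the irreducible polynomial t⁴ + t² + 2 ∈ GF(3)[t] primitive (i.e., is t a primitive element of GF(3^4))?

Write f(t) = t⁴ + t² + 2.
|GF(3^4)^×| = 3^4 − 1 = 80. Prime factorization: 80 = 2^4·5.
f is primitive ⇔ t has order 80 in GF(3)[t]/(f), i.e. t^(80/q) ≠ 1 for each prime q | 80.
t^(40) mod f = 2.
t^(16) mod f = 1
Since t^(16) = 1, the order of t divides 16 < 80; not primitive.

No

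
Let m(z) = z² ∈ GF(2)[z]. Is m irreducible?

No

Check for roots in GF(2): m(0) = 0 → root; m(1) = 1.
m(0) = 0, so (z) divides m(z); m is reducible.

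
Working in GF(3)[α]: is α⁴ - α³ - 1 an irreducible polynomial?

Write h(α) = α⁴ - α³ - 1.
Check for roots in GF(3): h(0) = 2; h(1) = 2; h(2) = 1.
No roots, so no linear factors.
Monic irreducibles of degree 2 over GF(3): α² + 1, α² + α - 1, α² - α - 1.
None of them divide h (all give nonzero remainder).
No irreducible factor of degree ≤ 2 exists, so h is irreducible over GF(3).

Yes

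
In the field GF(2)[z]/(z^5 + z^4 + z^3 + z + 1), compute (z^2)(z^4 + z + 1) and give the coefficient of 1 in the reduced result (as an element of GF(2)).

1

Multiply in GF(2)[z]: (z^2)·(z^4 + z + 1) = z^6 + z^3 + z^2.
Reduce using z^5 ≡ z^4 + z^3 + z + 1 (mod z^5 + z^4 + z^3 + z + 1).
Reduced: 1.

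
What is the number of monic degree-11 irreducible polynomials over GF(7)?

Gauss's count: N_{7}(11) = (1/11) Σ_{d|11} μ(11/d)·7^d.
Divisors of 11: 1, 11; μ(11/d) for each: -1, 1.
Σ = − 7^1 + 7^11 = 1977326736.
N = 1977326736/11 = 179756976.

179756976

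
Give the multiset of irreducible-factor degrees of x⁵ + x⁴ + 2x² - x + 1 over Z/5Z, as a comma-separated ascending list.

1, 1, 3

Write h(x) = x⁵ + x⁴ + 2x² - x + 1.
Roots in Z/5Z: h(0) = 1; h(1) = 4; h(2) = 0 → root; h(3) = 0 → root; h(4) = 4.
Linear factors from roots: (x - 2), (x + 2).
Complete factorization: h(x) = (x + 2)·(x - 2)·(x³ + x² - x + 1).
Factor degrees with multiplicity: 1 + 1 + 3 = 5.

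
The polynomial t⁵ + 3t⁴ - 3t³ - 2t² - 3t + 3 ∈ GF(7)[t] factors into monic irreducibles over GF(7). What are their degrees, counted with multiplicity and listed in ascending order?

5

Write h(t) = t⁵ + 3t⁴ - 3t³ - 2t² - 3t + 3.
Complete factorization: h(t) = (t⁵ + 3t⁴ - 3t³ - 2t² - 3t + 3).
Factor degrees with multiplicity: 5 = 5.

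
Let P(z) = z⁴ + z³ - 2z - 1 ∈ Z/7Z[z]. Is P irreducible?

Check for roots in Z/7Z: P(0) = 6; P(1) = 6; P(2) = 5; P(3) = 3; P(4) = 3; P(5) = 4; P(6) = 1.
No roots, so no linear factors.
Degree-2 irreducible divisors: test the 21 monic irreducibles of degree 2 over GF(7).
None of them divide P (all give nonzero remainder).
No irreducible factor of degree ≤ 2 exists, so P is irreducible over GF(7).

Yes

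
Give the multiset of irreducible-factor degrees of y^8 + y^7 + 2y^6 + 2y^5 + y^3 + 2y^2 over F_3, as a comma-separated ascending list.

1, 1, 1, 2, 3

Write g(y) = y^8 + y^7 + 2y^6 + 2y^5 + y^3 + 2y^2.
Roots in F_3: g(0) = 0 → root; g(1) = 0 → root; g(2) = 1.
Linear factors from roots: (y), (y + 2).
Complete factorization: g(y) = (y + 2)·(y)^2·(y^2 + 1)·(y^3 + 2y^2 + 1).
Factor degrees with multiplicity: 1 + 1 + 1 + 2 + 3 = 8.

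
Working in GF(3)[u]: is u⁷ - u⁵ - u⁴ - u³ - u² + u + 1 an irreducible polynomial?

Write h(u) = u⁷ - u⁵ - u⁴ - u³ - u² + u + 1.
Check for roots in GF(3): h(0) = 1; h(1) = 2; h(2) = 2.
No roots, so no linear factors.
Monic irreducibles of degree 2 over GF(3): u² + 1, u² + u - 1, u² - u - 1.
None of them divide h (all give nonzero remainder).
Degree-3 irreducible divisors: test the 8 monic irreducibles of degree 3 over GF(3).
None of them divide h (all give nonzero remainder).
No irreducible factor of degree ≤ 3 exists, so h is irreducible over GF(3).

Yes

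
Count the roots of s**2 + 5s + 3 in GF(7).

0

Write f(s) = s**2 + 5s + 3.
Evaluate at each of the 7 elements of GF(7):
f(0) = 3; f(1) = 2; f(2) = 3; f(3) = 6; f(4) = 4; f(5) = 4; f(6) = 6.
No element is a root.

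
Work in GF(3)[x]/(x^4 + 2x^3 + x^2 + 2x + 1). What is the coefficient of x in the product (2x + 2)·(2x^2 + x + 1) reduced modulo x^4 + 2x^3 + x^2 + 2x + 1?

1

Multiply in GF(3)[x]: (2x + 2)·(2x^2 + x + 1) = x^3 + x + 2.
Reduced: x^3 + x + 2.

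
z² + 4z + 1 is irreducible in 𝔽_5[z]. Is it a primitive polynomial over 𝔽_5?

Write f(z) = z² + 4z + 1.
|GF(5^2)^×| = 5^2 − 1 = 24. Prime factorization: 24 = 2^3·3.
f is primitive ⇔ z has order 24 in GF(5)[z]/(f), i.e. z^(24/q) ≠ 1 for each prime q | 24.
z^(12) mod f = 1
z^(8) mod f = z + 4.
Since z^(12) = 1, the order of z divides 12 < 24; not primitive.

No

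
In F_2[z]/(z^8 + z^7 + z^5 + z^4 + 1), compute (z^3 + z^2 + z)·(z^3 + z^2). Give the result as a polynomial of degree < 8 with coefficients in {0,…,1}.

z^6 + z^3

Multiply in F_2[z]: (z^3 + z^2 + z)·(z^3 + z^2) = z^6 + z^3.
Reduced: z^6 + z^3.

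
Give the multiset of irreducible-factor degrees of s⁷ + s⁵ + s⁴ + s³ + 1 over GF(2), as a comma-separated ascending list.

Write h(s) = s⁷ + s⁵ + s⁴ + s³ + 1.
Roots in GF(2): h(0) = 1; h(1) = 1.
Complete factorization: h(s) = (s⁷ + s⁵ + s⁴ + s³ + 1).
Factor degrees with multiplicity: 7 = 7.

7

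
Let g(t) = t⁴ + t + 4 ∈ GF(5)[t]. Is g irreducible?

Yes

Check for roots in GF(5): g(0) = 4; g(1) = 1; g(2) = 2; g(3) = 3; g(4) = 4.
No roots, so no linear factors.
Degree-2 irreducible divisors: test the 10 monic irreducibles of degree 2 over GF(5).
None of them divide g (all give nonzero remainder).
No irreducible factor of degree ≤ 2 exists, so g is irreducible over GF(5).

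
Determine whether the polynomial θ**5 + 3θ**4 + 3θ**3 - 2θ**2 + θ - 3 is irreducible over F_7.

No

Write m(θ) = θ**5 + 3θ**4 + 3θ**3 - 2θ**2 + θ - 3.
Check for roots in F_7: m(0) = 4; m(1) = 3; m(2) = 4; m(3) = 3; m(4) = 0 → root; m(5) = 0 → root; m(6) = 0 → root.
m(4) = 0, so (θ − 4) divides m(θ); m is reducible.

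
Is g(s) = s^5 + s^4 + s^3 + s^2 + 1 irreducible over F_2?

Check for roots in F_2: g(0) = 1; g(1) = 1.
No roots, so no linear factors.
Monic irreducibles of degree 2 over GF(2): s^2 + s + 1.
None of them divide g (all give nonzero remainder).
No irreducible factor of degree ≤ 2 exists, so g is irreducible over GF(2).

Yes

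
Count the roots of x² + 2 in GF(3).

2

Write f(x) = x² + 2.
Evaluate at each of the 3 elements of GF(3):
f(0) = 2; f(1) = 0 → root; f(2) = 0 → root.
Roots: {1, 2}.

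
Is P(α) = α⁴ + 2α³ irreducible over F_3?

Check for roots in F_3: P(0) = 0 → root; P(1) = 0 → root; P(2) = 2.
P(0) = 0, so (α) divides P(α); P is reducible.

No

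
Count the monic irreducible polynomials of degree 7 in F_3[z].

Gauss's count: N_{3}(7) = (1/7) Σ_{d|7} μ(7/d)·3^d.
Divisors of 7: 1, 7; μ(7/d) for each: -1, 1.
Σ = − 3^1 + 3^7 = 2184.
N = 2184/7 = 312.

312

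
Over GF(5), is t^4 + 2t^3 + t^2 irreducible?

No

Write g(t) = t^4 + 2t^3 + t^2.
Check for roots in GF(5): g(0) = 0 → root; g(1) = 4; g(2) = 1; g(3) = 4; g(4) = 0 → root.
g(0) = 0, so (t) divides g(t); g is reducible.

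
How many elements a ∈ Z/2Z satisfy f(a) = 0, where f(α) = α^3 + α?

Evaluate at each of the 2 elements of Z/2Z:
f(0) = 0 → root; f(1) = 0 → root.
Roots: {0, 1}.

2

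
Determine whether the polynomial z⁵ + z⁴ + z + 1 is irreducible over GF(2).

Write f(z) = z⁵ + z⁴ + z + 1.
Check for roots in GF(2): f(0) = 1; f(1) = 0 → root.
f(1) = 0, so (z − 1) divides f(z); f is reducible.

No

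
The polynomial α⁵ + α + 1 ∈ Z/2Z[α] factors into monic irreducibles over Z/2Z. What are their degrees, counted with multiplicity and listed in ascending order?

2, 3

Write f(α) = α⁵ + α + 1.
Roots in Z/2Z: f(0) = 1; f(1) = 1.
Complete factorization: f(α) = (α² + α + 1)·(α³ + α² + 1).
Factor degrees with multiplicity: 2 + 3 = 5.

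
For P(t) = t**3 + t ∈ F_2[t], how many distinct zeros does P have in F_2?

2

Evaluate at each of the 2 elements of F_2:
P(0) = 0 → root; P(1) = 0 → root.
Roots: {0, 1}.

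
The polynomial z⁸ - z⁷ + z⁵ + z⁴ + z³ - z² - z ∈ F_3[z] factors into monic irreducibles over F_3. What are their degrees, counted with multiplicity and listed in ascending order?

Write h(z) = z⁸ - z⁷ + z⁵ + z⁴ + z³ - z² - z.
Roots in F_3: h(0) = 0 → root; h(1) = 1; h(2) = 1.
Linear factors from roots: (z).
Complete factorization: h(z) = (z)·(z² + 1)·(z² + z - 1)·(z³ + z² - z + 1).
Factor degrees with multiplicity: 1 + 2 + 2 + 3 = 8.

1, 2, 2, 3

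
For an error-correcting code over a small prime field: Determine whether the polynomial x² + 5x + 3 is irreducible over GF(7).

Yes

Write m(x) = x² + 5x + 3.
Check for roots in GF(7): m(0) = 3; m(1) = 2; m(2) = 3; m(3) = 6; m(4) = 4; m(5) = 4; m(6) = 6.
No roots. A degree-2 polynomial over a field with no linear factor is irreducible.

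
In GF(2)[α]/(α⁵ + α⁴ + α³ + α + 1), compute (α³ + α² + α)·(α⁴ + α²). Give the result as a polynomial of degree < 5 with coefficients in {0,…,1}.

α^3 + α^2 + α + 1

Multiply in GF(2)[α]: (α³ + α² + α)·(α⁴ + α²) = α⁷ + α⁶ + α⁴ + α³.
Reduce using α⁵ ≡ α⁴ + α³ + α + 1 (mod α⁵ + α⁴ + α³ + α + 1).
Reduced: α³ + α² + α + 1.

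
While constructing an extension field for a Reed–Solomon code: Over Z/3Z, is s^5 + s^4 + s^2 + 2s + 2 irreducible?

Yes

Write m(s) = s^5 + s^4 + s^2 + 2s + 2.
Check for roots in Z/3Z: m(0) = 2; m(1) = 1; m(2) = 1.
No roots, so no linear factors.
Monic irreducibles of degree 2 over GF(3): s^2 + 1, s^2 + s + 2, s^2 + 2s + 2.
None of them divide m (all give nonzero remainder).
No irreducible factor of degree ≤ 2 exists, so m is irreducible over GF(3).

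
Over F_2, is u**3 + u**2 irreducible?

No

Write h(u) = u**3 + u**2.
Check for roots in F_2: h(0) = 0 → root; h(1) = 0 → root.
h(0) = 0, so (u) divides h(u); h is reducible.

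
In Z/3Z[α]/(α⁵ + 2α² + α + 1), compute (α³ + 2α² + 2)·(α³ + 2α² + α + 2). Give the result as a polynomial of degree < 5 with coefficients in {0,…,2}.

Multiply in Z/3Z[α]: (α³ + 2α² + 2)·(α³ + 2α² + α + 2) = α⁶ + α⁵ + 2α⁴ + 2α² + 2α + 1.
Reduce using α⁵ ≡ α² + 2α + 2 (mod α⁵ + 2α² + α + 1).
Reduced: 2α⁴ + α³ + 2α².

2α^4 + α^3 + 2α^2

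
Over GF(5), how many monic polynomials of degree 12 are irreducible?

Gauss's count: N_{5}(12) = (1/12) Σ_{d|12} μ(12/d)·5^d.
Divisors of 12: 1, 2, 3, 4, 6, 12; μ(12/d) for each: 0, 1, 0, -1, -1, 1.
Σ = 5^2 − 5^4 − 5^6 + 5^12 = 244124400.
N = 244124400/12 = 20343700.

20343700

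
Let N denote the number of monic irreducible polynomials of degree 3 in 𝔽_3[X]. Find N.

8

Gauss's count: N_{3}(3) = (1/3) Σ_{d|3} μ(3/d)·3^d.
Divisors of 3: 1, 3; μ(3/d) for each: -1, 1.
Σ = − 3^1 + 3^3 = 24.
N = 24/3 = 8.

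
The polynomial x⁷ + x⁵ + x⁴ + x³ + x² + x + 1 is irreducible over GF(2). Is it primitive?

Write f(x) = x⁷ + x⁵ + x⁴ + x³ + x² + x + 1.
|GF(2^7)^×| = 2^7 − 1 = 127. Prime factorization: 127 = 127.
f is primitive ⇔ x has order 127 in GF(2)[x]/(f), i.e. x^(127/q) ≠ 1 for each prime q | 127.
x^(1) mod f = x.
None equal 1, so x has full order 127; f is primitive.

Yes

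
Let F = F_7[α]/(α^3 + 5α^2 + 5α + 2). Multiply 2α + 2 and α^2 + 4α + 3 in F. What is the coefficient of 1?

2

Multiply in F_7[α]: (2α + 2)·(α^2 + 4α + 3) = 2α^3 + 3α^2 + 6.
Reduce using α^3 ≡ 2α^2 + 2α + 5 (mod α^3 + 5α^2 + 5α + 2).
Reduced: 4α + 2.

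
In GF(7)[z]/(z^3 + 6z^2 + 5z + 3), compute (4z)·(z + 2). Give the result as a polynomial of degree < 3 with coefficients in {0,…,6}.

4z^2 + z

Multiply in GF(7)[z]: (4z)·(z + 2) = 4z^2 + z.
Reduced: 4z^2 + z.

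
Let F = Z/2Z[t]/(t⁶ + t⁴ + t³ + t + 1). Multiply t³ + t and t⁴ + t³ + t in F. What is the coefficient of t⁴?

0

Multiply in Z/2Z[t]: (t³ + t)·(t⁴ + t³ + t) = t⁷ + t⁶ + t⁵ + t².
Reduce using t⁶ ≡ t⁴ + t³ + t + 1 (mod t⁶ + t⁴ + t³ + t + 1).
Reduced: t³ + 1.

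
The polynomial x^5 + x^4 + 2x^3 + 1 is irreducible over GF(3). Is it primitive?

Write f(x) = x^5 + x^4 + 2x^3 + 1.
|GF(3^5)^×| = 3^5 − 1 = 242. Prime factorization: 242 = 2·11^2.
f is primitive ⇔ x has order 242 in GF(3)[x]/(f), i.e. x^(242/q) ≠ 1 for each prime q | 242.
x^(121) mod f = 2.
x^(22) mod f = x^4 + x^2 + 2x + 2.
None equal 1, so x has full order 242; f is primitive.

Yes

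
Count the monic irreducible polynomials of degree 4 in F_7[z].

Gauss's count: N_{7}(4) = (1/4) Σ_{d|4} μ(4/d)·7^d.
Divisors of 4: 1, 2, 4; μ(4/d) for each: 0, -1, 1.
Σ = − 7^2 + 7^4 = 2352.
N = 2352/4 = 588.

588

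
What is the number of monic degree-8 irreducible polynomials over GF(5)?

x^(5^8) − x is the product of all monic irreducibles of degree dividing 8; Möbius inversion gives N = (1/8) Σ μ(8/d)·5^d.
Divisors of 8: 1, 2, 4, 8; μ(8/d) for each: 0, 0, -1, 1.
Σ = − 5^4 + 5^8 = 390000.
N = 390000/8 = 48750.

48750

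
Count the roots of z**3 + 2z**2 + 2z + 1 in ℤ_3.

Write g(z) = z**3 + 2z**2 + 2z + 1.
Evaluate at each of the 3 elements of ℤ_3:
g(0) = 1; g(1) = 0 → root; g(2) = 0 → root.
Roots: {1, 2}.

2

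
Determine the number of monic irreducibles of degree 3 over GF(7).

x^(7^3) − x is the product of all monic irreducibles of degree dividing 3; Möbius inversion gives N = (1/3) Σ μ(3/d)·7^d.
Divisors of 3: 1, 3; μ(3/d) for each: -1, 1.
Σ = − 7^1 + 7^3 = 336.
N = 336/3 = 112.

112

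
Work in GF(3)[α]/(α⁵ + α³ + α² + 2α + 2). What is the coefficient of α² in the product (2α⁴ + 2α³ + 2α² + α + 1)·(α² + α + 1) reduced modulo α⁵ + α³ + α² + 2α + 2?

Multiply in GF(3)[α]: (2α⁴ + 2α³ + 2α² + α + 1)·(α² + α + 1) = 2α⁶ + α⁵ + 2α³ + α² + 2α + 1.
Reduce using α⁵ ≡ 2α³ + 2α² + α + 1 (mod α⁵ + α³ + α² + 2α + 2).
Reduced: α⁴ + 2α³ + 2α² + 2α + 2.

2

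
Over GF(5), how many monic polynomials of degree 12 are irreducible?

20343700

The number of monic irreducibles of degree 12 over GF(5) is (1/12)·Σ_{d∣12} μ(12/d) 5^d.
Divisors of 12: 1, 2, 3, 4, 6, 12; μ(12/d) for each: 0, 1, 0, -1, -1, 1.
Σ = 5^2 − 5^4 − 5^6 + 5^12 = 244124400.
N = 244124400/12 = 20343700.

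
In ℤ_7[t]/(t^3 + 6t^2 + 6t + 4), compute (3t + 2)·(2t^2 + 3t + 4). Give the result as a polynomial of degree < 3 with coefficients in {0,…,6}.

5t^2 + 3t + 5

Multiply in ℤ_7[t]: (3t + 2)·(2t^2 + 3t + 4) = 6t^3 + 6t^2 + 4t + 1.
Reduce using t^3 ≡ t^2 + t + 3 (mod t^3 + 6t^2 + 6t + 4).
Reduced: 5t^2 + 3t + 5.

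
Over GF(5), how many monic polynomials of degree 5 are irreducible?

Gauss's count: N_{5}(5) = (1/5) Σ_{d|5} μ(5/d)·5^d.
Divisors of 5: 1, 5; μ(5/d) for each: -1, 1.
Σ = − 5^1 + 5^5 = 3120.
N = 3120/5 = 624.

624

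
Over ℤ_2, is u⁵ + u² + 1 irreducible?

Write P(u) = u⁵ + u² + 1.
Check for roots in ℤ_2: P(0) = 1; P(1) = 1.
No roots, so no linear factors.
Monic irreducibles of degree 2 over GF(2): u² + u + 1.
None of them divide P (all give nonzero remainder).
No irreducible factor of degree ≤ 2 exists, so P is irreducible over GF(2).

Yes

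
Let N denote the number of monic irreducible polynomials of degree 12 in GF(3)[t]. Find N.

The number of monic irreducibles of degree 12 over GF(3) is (1/12)·Σ_{d∣12} μ(12/d) 3^d.
Divisors of 12: 1, 2, 3, 4, 6, 12; μ(12/d) for each: 0, 1, 0, -1, -1, 1.
Σ = 3^2 − 3^4 − 3^6 + 3^12 = 530640.
N = 530640/12 = 44220.

44220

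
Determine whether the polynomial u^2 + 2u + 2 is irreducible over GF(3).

Yes

Write g(u) = u^2 + 2u + 2.
Check for roots in GF(3): g(0) = 2; g(1) = 2; g(2) = 1.
No roots. A degree-2 polynomial over a field with no linear factor is irreducible.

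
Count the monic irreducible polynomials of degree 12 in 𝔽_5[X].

20343700

Gauss's count: N_{5}(12) = (1/12) Σ_{d|12} μ(12/d)·5^d.
Divisors of 12: 1, 2, 3, 4, 6, 12; μ(12/d) for each: 0, 1, 0, -1, -1, 1.
Σ = 5^2 − 5^4 − 5^6 + 5^12 = 244124400.
N = 244124400/12 = 20343700.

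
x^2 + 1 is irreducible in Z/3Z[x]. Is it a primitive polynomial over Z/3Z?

Write f(x) = x^2 + 1.
|GF(3^2)^×| = 3^2 − 1 = 8. Prime factorization: 8 = 2^3.
f is primitive ⇔ x has order 8 in GF(3)[x]/(f), i.e. x^(8/q) ≠ 1 for each prime q | 8.
x^(4) mod f = 1
Since x^(4) = 1, the order of x divides 4 < 8; not primitive.

No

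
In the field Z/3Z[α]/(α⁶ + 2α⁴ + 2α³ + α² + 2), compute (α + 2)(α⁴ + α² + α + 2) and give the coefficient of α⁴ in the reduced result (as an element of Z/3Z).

Multiply in Z/3Z[α]: (α + 2)·(α⁴ + α² + α + 2) = α⁵ + 2α⁴ + α³ + α + 1.
Reduced: α⁵ + 2α⁴ + α³ + α + 1.

2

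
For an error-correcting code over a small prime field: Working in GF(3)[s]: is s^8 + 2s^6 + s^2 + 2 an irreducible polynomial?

No

Write h(s) = s^8 + 2s^6 + s^2 + 2.
Check for roots in GF(3): h(0) = 2; h(1) = 0 → root; h(2) = 0 → root.
h(1) = 0, so (s − 1) divides h(s); h is reducible.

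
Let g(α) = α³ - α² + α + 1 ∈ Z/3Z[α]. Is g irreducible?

Yes

Check for roots in Z/3Z: g(0) = 1; g(1) = 2; g(2) = 1.
No roots. A degree-3 polynomial over a field with no linear factor is irreducible.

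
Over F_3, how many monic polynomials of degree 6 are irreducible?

116

By the necklace-counting formula, N_3(6) = (1/6) Σ_{d|6} μ(6/d)·3^d.
Divisors of 6: 1, 2, 3, 6; μ(6/d) for each: 1, -1, -1, 1.
Σ = 3^1 − 3^2 − 3^3 + 3^6 = 696.
N = 696/6 = 116.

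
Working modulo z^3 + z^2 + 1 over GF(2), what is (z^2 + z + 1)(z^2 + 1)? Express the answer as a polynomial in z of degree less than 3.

1

Multiply in GF(2)[z]: (z^2 + z + 1)·(z^2 + 1) = z^4 + z^3 + z + 1.
Reduce using z^3 ≡ z^2 + 1 (mod z^3 + z^2 + 1).
Reduced: 1.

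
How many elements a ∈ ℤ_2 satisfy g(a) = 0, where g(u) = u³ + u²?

2

Evaluate at each of the 2 elements of ℤ_2:
g(0) = 0 → root; g(1) = 0 → root.
Roots: {0, 1}.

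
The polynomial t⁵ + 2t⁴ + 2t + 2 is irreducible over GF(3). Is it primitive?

Write f(t) = t⁵ + 2t⁴ + 2t + 2.
|GF(3^5)^×| = 3^5 − 1 = 242. Prime factorization: 242 = 2·11^2.
f is primitive ⇔ t has order 242 in GF(3)[t]/(f), i.e. t^(242/q) ≠ 1 for each prime q | 242.
t^(121) mod f = 1
t^(22) mod f = 2t³ + 2.
Since t^(121) = 1, the order of t divides 121 < 242; not primitive.

No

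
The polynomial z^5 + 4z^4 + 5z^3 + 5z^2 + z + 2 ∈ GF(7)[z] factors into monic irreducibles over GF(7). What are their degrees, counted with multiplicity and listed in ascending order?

5

Write f(z) = z^5 + 4z^4 + 5z^3 + 5z^2 + z + 2.
Complete factorization: f(z) = (z^5 + 4z^4 + 5z^3 + 5z^2 + z + 2).
Factor degrees with multiplicity: 5 = 5.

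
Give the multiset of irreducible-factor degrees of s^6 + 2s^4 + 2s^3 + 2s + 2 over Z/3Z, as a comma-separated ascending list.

1, 2, 3

Write h(s) = s^6 + 2s^4 + 2s^3 + 2s + 2.
Roots in Z/3Z: h(0) = 2; h(1) = 0 → root; h(2) = 1.
Linear factors from roots: (s + 2).
Complete factorization: h(s) = (s + 2)·(s^2 + 1)·(s^3 + s^2 + 2s + 1).
Factor degrees with multiplicity: 1 + 2 + 3 = 6.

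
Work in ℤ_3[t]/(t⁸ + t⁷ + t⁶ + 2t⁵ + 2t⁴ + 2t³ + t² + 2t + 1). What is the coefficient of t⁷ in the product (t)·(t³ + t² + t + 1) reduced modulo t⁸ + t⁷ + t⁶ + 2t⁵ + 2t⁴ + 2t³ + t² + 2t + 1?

0

Multiply in ℤ_3[t]: (t)·(t³ + t² + t + 1) = t⁴ + t³ + t² + t.
Reduced: t⁴ + t³ + t² + t.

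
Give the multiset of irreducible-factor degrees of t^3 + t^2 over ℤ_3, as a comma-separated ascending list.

1, 1, 1

Write f(t) = t^3 + t^2.
Roots in ℤ_3: f(0) = 0 → root; f(1) = 2; f(2) = 0 → root.
Linear factors from roots: (t), (t + 1).
Complete factorization: f(t) = (t + 1)·(t)^2.
Factor degrees with multiplicity: 1 + 1 + 1 = 3.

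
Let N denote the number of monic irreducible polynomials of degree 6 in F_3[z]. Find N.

116

Gauss's count: N_{3}(6) = (1/6) Σ_{d|6} μ(6/d)·3^d.
Divisors of 6: 1, 2, 3, 6; μ(6/d) for each: 1, -1, -1, 1.
Σ = 3^1 − 3^2 − 3^3 + 3^6 = 696.
N = 696/6 = 116.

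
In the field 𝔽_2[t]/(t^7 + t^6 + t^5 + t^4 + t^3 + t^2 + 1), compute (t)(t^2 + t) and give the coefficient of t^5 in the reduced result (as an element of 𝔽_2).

Multiply in 𝔽_2[t]: (t)·(t^2 + t) = t^3 + t^2.
Reduced: t^3 + t^2.

0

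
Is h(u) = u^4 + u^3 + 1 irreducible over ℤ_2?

Check for roots in ℤ_2: h(0) = 1; h(1) = 1.
No roots, so no linear factors.
Monic irreducibles of degree 2 over GF(2): u^2 + u + 1.
None of them divide h (all give nonzero remainder).
No irreducible factor of degree ≤ 2 exists, so h is irreducible over GF(2).

Yes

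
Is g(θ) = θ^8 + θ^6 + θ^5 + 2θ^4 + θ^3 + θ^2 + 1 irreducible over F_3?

Yes

Check for roots in F_3: g(0) = 1; g(1) = 2; g(2) = 1.
No roots, so no linear factors.
Monic irreducibles of degree 2 over GF(3): θ^2 + 1, θ^2 + θ + 2, θ^2 + 2θ + 2.
None of them divide g (all give nonzero remainder).
Degree-3 irreducible divisors: test the 8 monic irreducibles of degree 3 over GF(3).
None of them divide g (all give nonzero remainder).
Degree-4 irreducible divisors: test the 18 monic irreducibles of degree 4 over GF(3).
None of them divide g (all give nonzero remainder).
No irreducible factor of degree ≤ 4 exists, so g is irreducible over GF(3).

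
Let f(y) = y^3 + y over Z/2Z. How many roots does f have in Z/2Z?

2

Evaluate at each of the 2 elements of Z/2Z:
f(0) = 0 → root; f(1) = 0 → root.
Roots: {0, 1}.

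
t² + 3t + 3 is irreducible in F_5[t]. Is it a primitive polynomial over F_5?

Write f(t) = t² + 3t + 3.
|GF(5^2)^×| = 5^2 − 1 = 24. Prime factorization: 24 = 2^3·3.
f is primitive ⇔ t has order 24 in GF(5)[t]/(f), i.e. t^(24/q) ≠ 1 for each prime q | 24.
t^(12) mod f = 4.
t^(8) mod f = t + 1.
None equal 1, so t has full order 24; f is primitive.

Yes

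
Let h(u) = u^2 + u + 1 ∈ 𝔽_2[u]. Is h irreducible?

Yes

Check for roots in 𝔽_2: h(0) = 1; h(1) = 1.
No roots. A degree-2 polynomial over a field with no linear factor is irreducible.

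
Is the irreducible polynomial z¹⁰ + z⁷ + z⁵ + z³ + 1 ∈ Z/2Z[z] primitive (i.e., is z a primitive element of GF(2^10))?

No

Write f(z) = z¹⁰ + z⁷ + z⁵ + z³ + 1.
|GF(2^10)^×| = 2^10 − 1 = 1023. Prime factorization: 1023 = 3·11·31.
f is primitive ⇔ z has order 1023 in GF(2)[z]/(f), i.e. z^(1023/q) ≠ 1 for each prime q | 1023.
z^(341) mod f = z⁸ + z⁶ + z⁴ + z.
z^(93) mod f = z⁹ + z⁷ + z⁶ + z⁴ + z + 1.
z^(33) mod f = 1
Since z^(33) = 1, the order of z divides 33 < 1023; not primitive.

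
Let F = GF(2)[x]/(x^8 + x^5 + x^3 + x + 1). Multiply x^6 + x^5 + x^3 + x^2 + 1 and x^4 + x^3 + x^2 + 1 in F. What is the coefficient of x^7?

1

Multiply in GF(2)[x]: (x^6 + x^5 + x^3 + x^2 + 1)·(x^4 + x^3 + x^2 + 1) = x^10 + x^6 + x^5 + 1.
Reduce using x^8 ≡ x^5 + x^3 + x + 1 (mod x^8 + x^5 + x^3 + x + 1).
Reduced: x^7 + x^6 + x^3 + x^2 + 1.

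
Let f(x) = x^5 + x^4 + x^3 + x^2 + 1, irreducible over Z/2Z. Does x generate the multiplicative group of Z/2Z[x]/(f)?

Yes

|GF(2^5)^×| = 2^5 − 1 = 31. Prime factorization: 31 = 31.
f is primitive ⇔ x has order 31 in GF(2)[x]/(f), i.e. x^(31/q) ≠ 1 for each prime q | 31.
x^(1) mod f = x.
None equal 1, so x has full order 31; f is primitive.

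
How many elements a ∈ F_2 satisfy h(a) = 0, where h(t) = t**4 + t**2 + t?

1

Evaluate at each of the 2 elements of F_2:
h(0) = 0 → root; h(1) = 1.
Roots: {0}.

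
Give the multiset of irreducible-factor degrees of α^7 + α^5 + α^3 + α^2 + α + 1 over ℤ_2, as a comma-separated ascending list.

1, 1, 2, 3

Write h(α) = α^7 + α^5 + α^3 + α^2 + α + 1.
Roots in ℤ_2: h(0) = 1; h(1) = 0 → root.
Linear factors from roots: (α + 1).
Complete factorization: h(α) = (α + 1)^2·(α^2 + α + 1)·(α^3 + α^2 + 1).
Factor degrees with multiplicity: 1 + 1 + 2 + 3 = 7.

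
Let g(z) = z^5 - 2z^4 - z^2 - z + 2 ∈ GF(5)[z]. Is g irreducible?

Check for roots in GF(5): g(0) = 2; g(1) = 4; g(2) = 1; g(3) = 1; g(4) = 4.
No roots, so no linear factors.
Degree-2 irreducible divisors: test the 10 monic irreducibles of degree 2 over GF(5).
None of them divide g (all give nonzero remainder).
No irreducible factor of degree ≤ 2 exists, so g is irreducible over GF(5).

Yes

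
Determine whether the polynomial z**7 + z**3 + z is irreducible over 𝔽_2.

Write m(z) = z**7 + z**3 + z.
Check for roots in 𝔽_2: m(0) = 0 → root; m(1) = 1.
m(0) = 0, so (z) divides m(z); m is reducible.

No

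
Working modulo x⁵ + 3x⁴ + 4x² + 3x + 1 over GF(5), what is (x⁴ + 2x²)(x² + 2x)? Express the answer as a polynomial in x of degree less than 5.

Multiply in GF(5)[x]: (x⁴ + 2x²)·(x² + 2x) = x⁶ + 2x⁵ + 2x⁴ + 4x³.
Reduce using x⁵ ≡ 2x⁴ + x² + 2x + 4 (mod x⁵ + 3x⁴ + 4x² + 3x + 1).
Reduced: x² + 2x + 1.

x^2 + 2x + 1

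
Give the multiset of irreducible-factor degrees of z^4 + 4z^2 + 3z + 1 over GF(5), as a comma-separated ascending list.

4

Write h(z) = z^4 + 4z^2 + 3z + 1.
Roots in GF(5): h(0) = 1; h(1) = 4; h(2) = 4; h(3) = 2; h(4) = 3.
Complete factorization: h(z) = (z^4 + 4z^2 + 3z + 1).
Factor degrees with multiplicity: 4 = 4.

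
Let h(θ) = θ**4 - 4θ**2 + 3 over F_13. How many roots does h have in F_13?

Evaluate at each of the 13 elements of F_13:
h(0) = 3; h(1) = 0 → root; h(2) = 3; h(3) = 9; h(4) = 0 → root; h(5) = 8; h(6) = 11; h(7) = 11; h(8) = 8; h(9) = 0 → root; h(10) = 9; h(11) = 3; h(12) = 0 → root.
Roots: {1, 4, 9, 12}.

4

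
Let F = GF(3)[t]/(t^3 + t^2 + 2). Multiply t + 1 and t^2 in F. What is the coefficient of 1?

1

Multiply in GF(3)[t]: (t + 1)·(t^2) = t^3 + t^2.
Reduce using t^3 ≡ 2t^2 + 1 (mod t^3 + t^2 + 2).
Reduced: 1.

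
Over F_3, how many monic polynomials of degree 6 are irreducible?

x^(3^6) − x is the product of all monic irreducibles of degree dividing 6; Möbius inversion gives N = (1/6) Σ μ(6/d)·3^d.
Divisors of 6: 1, 2, 3, 6; μ(6/d) for each: 1, -1, -1, 1.
Σ = 3^1 − 3^2 − 3^3 + 3^6 = 696.
N = 696/6 = 116.

116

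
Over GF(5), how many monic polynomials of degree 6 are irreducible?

2580

By the necklace-counting formula, N_5(6) = (1/6) Σ_{d|6} μ(6/d)·5^d.
Divisors of 6: 1, 2, 3, 6; μ(6/d) for each: 1, -1, -1, 1.
Σ = 5^1 − 5^2 − 5^3 + 5^6 = 15480.
N = 15480/6 = 2580.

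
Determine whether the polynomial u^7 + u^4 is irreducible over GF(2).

No

Write g(u) = u^7 + u^4.
Check for roots in GF(2): g(0) = 0 → root; g(1) = 0 → root.
g(0) = 0, so (u) divides g(u); g is reducible.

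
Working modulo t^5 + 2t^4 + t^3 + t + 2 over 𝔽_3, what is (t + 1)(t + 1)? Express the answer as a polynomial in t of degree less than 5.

t^2 + 2t + 1

Multiply in 𝔽_3[t]: (t + 1)·(t + 1) = t^2 + 2t + 1.
Reduced: t^2 + 2t + 1.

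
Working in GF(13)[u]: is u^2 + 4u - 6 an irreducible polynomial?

No

Write h(u) = u^2 + 4u - 6.
Check each element of GF(13) for a root: h(0)=7, h(1)=12, h(2)=6, h(3)=2, h(4)=0, h(5)=0, h(6)=2, h(7)=6, h(8)=12, h(9)=7, h(10)=4, h(11)=3, h(12)=4.
h(4) = 0, so (u − 4) divides h(u); h is reducible.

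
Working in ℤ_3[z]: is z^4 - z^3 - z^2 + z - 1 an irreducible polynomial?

Write g(z) = z^4 - z^3 - z^2 + z - 1.
Check for roots in ℤ_3: g(0) = 2; g(1) = 2; g(2) = 2.
No roots, so no linear factors.
Monic irreducibles of degree 2 over GF(3): z^2 + 1, z^2 + z - 1, z^2 - z - 1.
None of them divide g (all give nonzero remainder).
No irreducible factor of degree ≤ 2 exists, so g is irreducible over GF(3).

Yes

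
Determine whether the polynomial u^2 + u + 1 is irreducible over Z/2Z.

Write P(u) = u^2 + u + 1.
Check for roots in Z/2Z: P(0) = 1; P(1) = 1.
No roots. A degree-2 polynomial over a field with no linear factor is irreducible.

Yes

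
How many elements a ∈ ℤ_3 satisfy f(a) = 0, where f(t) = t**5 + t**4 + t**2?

Evaluate at each of the 3 elements of ℤ_3:
f(0) = 0 → root; f(1) = 0 → root; f(2) = 1.
Roots: {0, 1}.

2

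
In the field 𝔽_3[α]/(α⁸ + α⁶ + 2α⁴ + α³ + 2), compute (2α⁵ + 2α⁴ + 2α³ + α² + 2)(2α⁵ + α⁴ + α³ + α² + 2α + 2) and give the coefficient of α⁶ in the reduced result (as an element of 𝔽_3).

0

Multiply in 𝔽_3[α]: (2α⁵ + 2α⁴ + 2α³ + α² + 2)·(2α⁵ + α⁴ + α³ + α² + 2α + 2) = α¹⁰ + 2α⁸ + 2α⁷ + 2α⁴ + 2α³ + α² + α + 1.
Reduce using α⁸ ≡ 2α⁶ + α⁴ + 2α³ + 1 (mod α⁸ + α⁶ + 2α⁴ + α³ + 2).
Reduced: 2α⁷ + 2α⁵ + α³ + 2α² + α + 2.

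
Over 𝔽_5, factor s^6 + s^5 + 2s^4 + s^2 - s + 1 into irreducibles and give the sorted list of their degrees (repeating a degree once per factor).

1, 1, 1, 3

Write h(s) = s^6 + s^5 + 2s^4 + s^2 - s + 1.
Roots in 𝔽_5: h(0) = 1; h(1) = 0 → root; h(2) = 1; h(3) = 1; h(4) = 0 → root.
Linear factors from roots: (s - 1), (s + 1).
Complete factorization: h(s) = (s + 1)·(s - 1)^2·(s^3 + 2s^2 + 1).
Factor degrees with multiplicity: 1 + 1 + 1 + 3 = 6.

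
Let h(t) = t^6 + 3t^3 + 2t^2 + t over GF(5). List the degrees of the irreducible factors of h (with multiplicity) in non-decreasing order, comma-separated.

1, 2, 3

Roots in GF(5): h(0) = 0 → root; h(1) = 2; h(2) = 3; h(3) = 1; h(4) = 4.
Linear factors from roots: (t).
Complete factorization: h(t) = (t)·(t^2 + 2t + 3)·(t^3 + 3t^2 + t + 2).
Factor degrees with multiplicity: 1 + 2 + 3 = 6.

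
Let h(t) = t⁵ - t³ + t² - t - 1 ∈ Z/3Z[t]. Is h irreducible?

Yes

Check for roots in Z/3Z: h(0) = 2; h(1) = 2; h(2) = 1.
No roots, so no linear factors.
Monic irreducibles of degree 2 over GF(3): t² + 1, t² + t - 1, t² - t - 1.
None of them divide h (all give nonzero remainder).
No irreducible factor of degree ≤ 2 exists, so h is irreducible over GF(3).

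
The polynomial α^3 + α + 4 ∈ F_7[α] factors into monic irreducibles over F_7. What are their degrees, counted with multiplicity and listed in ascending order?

1, 2

Write f(α) = α^3 + α + 4.
Linear factors from roots: (α + 5).
Complete factorization: f(α) = (α + 5)·(α^2 + 2α + 5).
Factor degrees with multiplicity: 1 + 2 = 3.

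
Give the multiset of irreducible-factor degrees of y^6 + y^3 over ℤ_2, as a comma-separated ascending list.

Write h(y) = y^6 + y^3.
Roots in ℤ_2: h(0) = 0 → root; h(1) = 0 → root.
Linear factors from roots: (y), (y + 1).
Complete factorization: h(y) = (y + 1)·(y)^3·(y^2 + y + 1).
Factor degrees with multiplicity: 1 + 1 + 1 + 1 + 2 = 6.

1, 1, 1, 1, 2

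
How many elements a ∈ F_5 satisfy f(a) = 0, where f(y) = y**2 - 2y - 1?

Evaluate at each of the 5 elements of F_5:
f(0) = 4; f(1) = 3; f(2) = 4; f(3) = 2; f(4) = 2.
No element is a root.

0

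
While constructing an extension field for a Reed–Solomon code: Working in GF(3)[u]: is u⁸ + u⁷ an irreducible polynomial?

Write g(u) = u⁸ + u⁷.
Check for roots in GF(3): g(0) = 0 → root; g(1) = 2; g(2) = 0 → root.
g(0) = 0, so (u) divides g(u); g is reducible.

No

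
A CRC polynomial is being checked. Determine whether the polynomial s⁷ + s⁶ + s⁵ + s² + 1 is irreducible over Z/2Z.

Write h(s) = s⁷ + s⁶ + s⁵ + s² + 1.
Check for roots in Z/2Z: h(0) = 1; h(1) = 1.
No roots, so no linear factors.
Monic irreducibles of degree 2 over GF(2): s² + s + 1.
None of them divide h (all give nonzero remainder).
Monic irreducibles of degree 3 over GF(2): s³ + s + 1, s³ + s² + 1.
None of them divide h (all give nonzero remainder).
No irreducible factor of degree ≤ 3 exists, so h is irreducible over GF(2).

Yes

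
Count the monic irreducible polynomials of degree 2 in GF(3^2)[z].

36

By the necklace-counting formula, N_9(2) = (1/2) Σ_{d|2} μ(2/d)·9^d.
Divisors of 2: 1, 2; μ(2/d) for each: -1, 1.
Σ = − 9^1 + 9^2 = 72.
N = 72/2 = 36.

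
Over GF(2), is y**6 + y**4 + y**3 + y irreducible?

Write h(y) = y**6 + y**4 + y**3 + y.
Check for roots in GF(2): h(0) = 0 → root; h(1) = 0 → root.
h(0) = 0, so (y) divides h(y); h is reducible.

No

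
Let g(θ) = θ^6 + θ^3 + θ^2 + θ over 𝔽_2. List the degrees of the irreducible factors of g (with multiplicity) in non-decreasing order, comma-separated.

1, 1, 1, 3

Roots in 𝔽_2: g(0) = 0 → root; g(1) = 0 → root.
Linear factors from roots: (θ), (θ + 1).
Complete factorization: g(θ) = (θ)·(θ + 1)^2·(θ^3 + θ + 1).
Factor degrees with multiplicity: 1 + 1 + 1 + 3 = 6.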